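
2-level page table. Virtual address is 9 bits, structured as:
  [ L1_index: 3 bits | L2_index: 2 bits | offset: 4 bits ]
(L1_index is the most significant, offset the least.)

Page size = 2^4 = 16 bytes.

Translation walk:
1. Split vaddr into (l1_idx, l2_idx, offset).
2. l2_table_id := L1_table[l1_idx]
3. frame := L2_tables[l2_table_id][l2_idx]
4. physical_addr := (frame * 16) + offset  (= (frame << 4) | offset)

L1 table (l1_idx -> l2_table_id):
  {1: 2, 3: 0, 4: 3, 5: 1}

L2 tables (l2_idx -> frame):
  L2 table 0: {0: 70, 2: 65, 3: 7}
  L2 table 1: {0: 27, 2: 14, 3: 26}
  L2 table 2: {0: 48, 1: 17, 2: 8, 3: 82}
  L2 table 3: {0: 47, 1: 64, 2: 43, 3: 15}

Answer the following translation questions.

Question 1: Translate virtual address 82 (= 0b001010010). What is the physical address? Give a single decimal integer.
vaddr = 82 = 0b001010010
Split: l1_idx=1, l2_idx=1, offset=2
L1[1] = 2
L2[2][1] = 17
paddr = 17 * 16 + 2 = 274

Answer: 274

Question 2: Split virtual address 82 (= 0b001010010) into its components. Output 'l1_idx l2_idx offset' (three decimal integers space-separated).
vaddr = 82 = 0b001010010
  top 3 bits -> l1_idx = 1
  next 2 bits -> l2_idx = 1
  bottom 4 bits -> offset = 2

Answer: 1 1 2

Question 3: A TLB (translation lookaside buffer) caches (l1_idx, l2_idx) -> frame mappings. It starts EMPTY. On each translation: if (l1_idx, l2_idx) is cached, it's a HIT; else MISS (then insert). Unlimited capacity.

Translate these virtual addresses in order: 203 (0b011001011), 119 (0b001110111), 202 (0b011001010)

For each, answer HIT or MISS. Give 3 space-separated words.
Answer: MISS MISS HIT

Derivation:
vaddr=203: (3,0) not in TLB -> MISS, insert
vaddr=119: (1,3) not in TLB -> MISS, insert
vaddr=202: (3,0) in TLB -> HIT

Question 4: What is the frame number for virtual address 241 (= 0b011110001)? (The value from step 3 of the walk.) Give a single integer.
vaddr = 241: l1_idx=3, l2_idx=3
L1[3] = 0; L2[0][3] = 7

Answer: 7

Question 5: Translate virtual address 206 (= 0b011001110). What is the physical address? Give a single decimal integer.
vaddr = 206 = 0b011001110
Split: l1_idx=3, l2_idx=0, offset=14
L1[3] = 0
L2[0][0] = 70
paddr = 70 * 16 + 14 = 1134

Answer: 1134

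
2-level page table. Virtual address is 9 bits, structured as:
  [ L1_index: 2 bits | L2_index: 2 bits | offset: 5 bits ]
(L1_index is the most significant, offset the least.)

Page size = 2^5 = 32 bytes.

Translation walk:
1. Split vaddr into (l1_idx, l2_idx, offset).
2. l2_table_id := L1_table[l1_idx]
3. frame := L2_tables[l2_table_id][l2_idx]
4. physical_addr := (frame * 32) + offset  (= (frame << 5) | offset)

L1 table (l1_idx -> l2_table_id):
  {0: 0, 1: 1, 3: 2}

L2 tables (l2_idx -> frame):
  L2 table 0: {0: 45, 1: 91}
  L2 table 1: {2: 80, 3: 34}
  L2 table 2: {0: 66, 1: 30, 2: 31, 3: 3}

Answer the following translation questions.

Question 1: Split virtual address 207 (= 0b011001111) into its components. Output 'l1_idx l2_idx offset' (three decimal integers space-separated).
Answer: 1 2 15

Derivation:
vaddr = 207 = 0b011001111
  top 2 bits -> l1_idx = 1
  next 2 bits -> l2_idx = 2
  bottom 5 bits -> offset = 15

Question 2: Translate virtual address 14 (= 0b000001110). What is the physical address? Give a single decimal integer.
Answer: 1454

Derivation:
vaddr = 14 = 0b000001110
Split: l1_idx=0, l2_idx=0, offset=14
L1[0] = 0
L2[0][0] = 45
paddr = 45 * 32 + 14 = 1454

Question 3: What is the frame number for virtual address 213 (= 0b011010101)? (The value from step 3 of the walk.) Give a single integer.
vaddr = 213: l1_idx=1, l2_idx=2
L1[1] = 1; L2[1][2] = 80

Answer: 80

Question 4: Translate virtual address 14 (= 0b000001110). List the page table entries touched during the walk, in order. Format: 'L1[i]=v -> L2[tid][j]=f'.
vaddr = 14 = 0b000001110
Split: l1_idx=0, l2_idx=0, offset=14

Answer: L1[0]=0 -> L2[0][0]=45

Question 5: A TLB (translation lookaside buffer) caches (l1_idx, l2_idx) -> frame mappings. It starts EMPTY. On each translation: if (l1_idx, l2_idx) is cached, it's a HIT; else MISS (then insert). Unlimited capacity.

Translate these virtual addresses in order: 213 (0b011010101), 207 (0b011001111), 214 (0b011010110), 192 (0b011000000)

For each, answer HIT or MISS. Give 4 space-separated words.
vaddr=213: (1,2) not in TLB -> MISS, insert
vaddr=207: (1,2) in TLB -> HIT
vaddr=214: (1,2) in TLB -> HIT
vaddr=192: (1,2) in TLB -> HIT

Answer: MISS HIT HIT HIT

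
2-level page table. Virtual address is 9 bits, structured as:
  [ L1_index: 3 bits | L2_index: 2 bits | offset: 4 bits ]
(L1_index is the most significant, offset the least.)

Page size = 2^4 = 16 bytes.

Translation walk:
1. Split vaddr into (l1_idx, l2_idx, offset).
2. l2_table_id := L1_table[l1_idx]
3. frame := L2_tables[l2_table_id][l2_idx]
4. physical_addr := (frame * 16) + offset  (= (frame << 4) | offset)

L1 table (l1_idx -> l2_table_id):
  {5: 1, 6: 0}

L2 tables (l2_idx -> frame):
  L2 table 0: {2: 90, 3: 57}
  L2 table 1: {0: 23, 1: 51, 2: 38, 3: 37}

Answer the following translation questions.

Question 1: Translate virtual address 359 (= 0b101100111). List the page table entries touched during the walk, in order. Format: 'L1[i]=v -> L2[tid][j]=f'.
vaddr = 359 = 0b101100111
Split: l1_idx=5, l2_idx=2, offset=7

Answer: L1[5]=1 -> L2[1][2]=38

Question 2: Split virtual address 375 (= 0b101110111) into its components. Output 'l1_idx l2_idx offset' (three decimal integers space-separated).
Answer: 5 3 7

Derivation:
vaddr = 375 = 0b101110111
  top 3 bits -> l1_idx = 5
  next 2 bits -> l2_idx = 3
  bottom 4 bits -> offset = 7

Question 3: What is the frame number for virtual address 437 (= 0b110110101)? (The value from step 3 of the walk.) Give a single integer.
Answer: 57

Derivation:
vaddr = 437: l1_idx=6, l2_idx=3
L1[6] = 0; L2[0][3] = 57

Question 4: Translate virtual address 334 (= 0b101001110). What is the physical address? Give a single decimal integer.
vaddr = 334 = 0b101001110
Split: l1_idx=5, l2_idx=0, offset=14
L1[5] = 1
L2[1][0] = 23
paddr = 23 * 16 + 14 = 382

Answer: 382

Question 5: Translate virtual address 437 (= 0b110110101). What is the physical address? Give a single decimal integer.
vaddr = 437 = 0b110110101
Split: l1_idx=6, l2_idx=3, offset=5
L1[6] = 0
L2[0][3] = 57
paddr = 57 * 16 + 5 = 917

Answer: 917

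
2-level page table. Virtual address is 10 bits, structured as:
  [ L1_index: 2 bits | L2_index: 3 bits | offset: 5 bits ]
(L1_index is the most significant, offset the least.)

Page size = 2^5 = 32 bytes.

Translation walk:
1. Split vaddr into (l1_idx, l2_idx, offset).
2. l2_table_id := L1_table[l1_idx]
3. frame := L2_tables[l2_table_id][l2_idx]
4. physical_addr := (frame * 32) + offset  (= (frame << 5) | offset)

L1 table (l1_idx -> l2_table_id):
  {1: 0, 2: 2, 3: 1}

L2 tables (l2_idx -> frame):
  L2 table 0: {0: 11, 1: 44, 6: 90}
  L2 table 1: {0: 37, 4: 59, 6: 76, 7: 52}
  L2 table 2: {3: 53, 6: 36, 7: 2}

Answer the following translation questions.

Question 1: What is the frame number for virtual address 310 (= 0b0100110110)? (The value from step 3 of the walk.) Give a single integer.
Answer: 44

Derivation:
vaddr = 310: l1_idx=1, l2_idx=1
L1[1] = 0; L2[0][1] = 44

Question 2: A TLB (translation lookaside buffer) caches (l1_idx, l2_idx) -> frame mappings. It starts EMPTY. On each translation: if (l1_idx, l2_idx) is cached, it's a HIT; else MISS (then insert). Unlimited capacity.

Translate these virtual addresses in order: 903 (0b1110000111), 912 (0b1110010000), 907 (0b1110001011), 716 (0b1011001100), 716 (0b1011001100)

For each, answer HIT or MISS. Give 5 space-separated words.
Answer: MISS HIT HIT MISS HIT

Derivation:
vaddr=903: (3,4) not in TLB -> MISS, insert
vaddr=912: (3,4) in TLB -> HIT
vaddr=907: (3,4) in TLB -> HIT
vaddr=716: (2,6) not in TLB -> MISS, insert
vaddr=716: (2,6) in TLB -> HIT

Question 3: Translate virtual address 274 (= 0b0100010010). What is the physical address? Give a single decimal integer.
vaddr = 274 = 0b0100010010
Split: l1_idx=1, l2_idx=0, offset=18
L1[1] = 0
L2[0][0] = 11
paddr = 11 * 32 + 18 = 370

Answer: 370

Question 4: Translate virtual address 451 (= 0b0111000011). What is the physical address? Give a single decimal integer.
vaddr = 451 = 0b0111000011
Split: l1_idx=1, l2_idx=6, offset=3
L1[1] = 0
L2[0][6] = 90
paddr = 90 * 32 + 3 = 2883

Answer: 2883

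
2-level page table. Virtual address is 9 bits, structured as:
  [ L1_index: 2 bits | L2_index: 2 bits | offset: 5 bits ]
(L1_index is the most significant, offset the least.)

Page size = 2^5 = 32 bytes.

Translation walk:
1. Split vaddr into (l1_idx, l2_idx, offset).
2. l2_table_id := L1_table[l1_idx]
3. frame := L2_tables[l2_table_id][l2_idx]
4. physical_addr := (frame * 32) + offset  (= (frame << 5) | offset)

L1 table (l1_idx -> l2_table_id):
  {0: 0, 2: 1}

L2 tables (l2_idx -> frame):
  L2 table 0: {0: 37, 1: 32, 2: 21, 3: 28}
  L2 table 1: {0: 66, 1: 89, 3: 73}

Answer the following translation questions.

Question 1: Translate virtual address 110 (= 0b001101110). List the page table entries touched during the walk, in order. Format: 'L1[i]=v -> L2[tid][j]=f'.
vaddr = 110 = 0b001101110
Split: l1_idx=0, l2_idx=3, offset=14

Answer: L1[0]=0 -> L2[0][3]=28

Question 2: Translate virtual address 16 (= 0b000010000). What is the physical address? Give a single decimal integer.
vaddr = 16 = 0b000010000
Split: l1_idx=0, l2_idx=0, offset=16
L1[0] = 0
L2[0][0] = 37
paddr = 37 * 32 + 16 = 1200

Answer: 1200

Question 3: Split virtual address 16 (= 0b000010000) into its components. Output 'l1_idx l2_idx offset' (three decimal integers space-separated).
Answer: 0 0 16

Derivation:
vaddr = 16 = 0b000010000
  top 2 bits -> l1_idx = 0
  next 2 bits -> l2_idx = 0
  bottom 5 bits -> offset = 16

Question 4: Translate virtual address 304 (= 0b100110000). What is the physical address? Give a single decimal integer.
Answer: 2864

Derivation:
vaddr = 304 = 0b100110000
Split: l1_idx=2, l2_idx=1, offset=16
L1[2] = 1
L2[1][1] = 89
paddr = 89 * 32 + 16 = 2864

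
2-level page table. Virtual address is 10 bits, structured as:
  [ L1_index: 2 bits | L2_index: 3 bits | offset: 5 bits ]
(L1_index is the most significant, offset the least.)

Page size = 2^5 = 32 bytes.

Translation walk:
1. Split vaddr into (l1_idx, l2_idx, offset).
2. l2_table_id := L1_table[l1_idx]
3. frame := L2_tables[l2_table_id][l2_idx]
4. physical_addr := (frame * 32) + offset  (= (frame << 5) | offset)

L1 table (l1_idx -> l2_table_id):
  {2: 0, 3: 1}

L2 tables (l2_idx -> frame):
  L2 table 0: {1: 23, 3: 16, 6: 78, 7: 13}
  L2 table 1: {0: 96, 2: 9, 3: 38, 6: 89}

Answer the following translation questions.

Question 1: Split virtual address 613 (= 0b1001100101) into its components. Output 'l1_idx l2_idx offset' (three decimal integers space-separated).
vaddr = 613 = 0b1001100101
  top 2 bits -> l1_idx = 2
  next 3 bits -> l2_idx = 3
  bottom 5 bits -> offset = 5

Answer: 2 3 5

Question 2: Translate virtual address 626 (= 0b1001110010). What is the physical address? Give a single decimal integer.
Answer: 530

Derivation:
vaddr = 626 = 0b1001110010
Split: l1_idx=2, l2_idx=3, offset=18
L1[2] = 0
L2[0][3] = 16
paddr = 16 * 32 + 18 = 530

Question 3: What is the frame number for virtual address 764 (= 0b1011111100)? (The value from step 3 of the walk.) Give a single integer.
vaddr = 764: l1_idx=2, l2_idx=7
L1[2] = 0; L2[0][7] = 13

Answer: 13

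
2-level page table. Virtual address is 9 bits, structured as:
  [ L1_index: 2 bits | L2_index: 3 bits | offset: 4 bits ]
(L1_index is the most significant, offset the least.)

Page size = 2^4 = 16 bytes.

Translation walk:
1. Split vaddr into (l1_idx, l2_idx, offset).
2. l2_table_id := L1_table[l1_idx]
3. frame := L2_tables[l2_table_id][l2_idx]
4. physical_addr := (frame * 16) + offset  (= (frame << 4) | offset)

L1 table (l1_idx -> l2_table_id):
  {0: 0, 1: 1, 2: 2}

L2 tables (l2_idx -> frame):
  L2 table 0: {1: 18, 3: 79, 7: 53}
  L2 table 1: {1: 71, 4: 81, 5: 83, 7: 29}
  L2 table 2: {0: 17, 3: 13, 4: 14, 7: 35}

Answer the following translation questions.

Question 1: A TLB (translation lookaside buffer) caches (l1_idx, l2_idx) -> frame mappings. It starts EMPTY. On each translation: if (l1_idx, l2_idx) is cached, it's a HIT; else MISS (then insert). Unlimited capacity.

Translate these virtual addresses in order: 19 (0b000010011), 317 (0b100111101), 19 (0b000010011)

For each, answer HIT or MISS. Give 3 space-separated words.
Answer: MISS MISS HIT

Derivation:
vaddr=19: (0,1) not in TLB -> MISS, insert
vaddr=317: (2,3) not in TLB -> MISS, insert
vaddr=19: (0,1) in TLB -> HIT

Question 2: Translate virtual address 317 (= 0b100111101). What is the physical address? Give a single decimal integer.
Answer: 221

Derivation:
vaddr = 317 = 0b100111101
Split: l1_idx=2, l2_idx=3, offset=13
L1[2] = 2
L2[2][3] = 13
paddr = 13 * 16 + 13 = 221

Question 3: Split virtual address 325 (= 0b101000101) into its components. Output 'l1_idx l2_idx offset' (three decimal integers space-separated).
vaddr = 325 = 0b101000101
  top 2 bits -> l1_idx = 2
  next 3 bits -> l2_idx = 4
  bottom 4 bits -> offset = 5

Answer: 2 4 5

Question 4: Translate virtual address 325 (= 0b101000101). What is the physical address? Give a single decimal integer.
vaddr = 325 = 0b101000101
Split: l1_idx=2, l2_idx=4, offset=5
L1[2] = 2
L2[2][4] = 14
paddr = 14 * 16 + 5 = 229

Answer: 229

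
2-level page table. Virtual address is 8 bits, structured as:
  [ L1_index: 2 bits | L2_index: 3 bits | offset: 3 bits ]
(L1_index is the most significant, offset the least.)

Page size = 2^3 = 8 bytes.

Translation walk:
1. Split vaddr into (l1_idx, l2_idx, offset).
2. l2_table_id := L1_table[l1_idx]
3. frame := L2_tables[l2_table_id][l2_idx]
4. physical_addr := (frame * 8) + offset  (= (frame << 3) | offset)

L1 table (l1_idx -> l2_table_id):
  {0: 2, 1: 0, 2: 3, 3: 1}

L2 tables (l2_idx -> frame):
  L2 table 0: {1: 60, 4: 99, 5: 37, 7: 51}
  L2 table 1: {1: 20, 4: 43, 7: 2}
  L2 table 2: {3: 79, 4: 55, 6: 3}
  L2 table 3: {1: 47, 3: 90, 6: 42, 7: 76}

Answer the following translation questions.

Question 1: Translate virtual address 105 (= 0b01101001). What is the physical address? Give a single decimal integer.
Answer: 297

Derivation:
vaddr = 105 = 0b01101001
Split: l1_idx=1, l2_idx=5, offset=1
L1[1] = 0
L2[0][5] = 37
paddr = 37 * 8 + 1 = 297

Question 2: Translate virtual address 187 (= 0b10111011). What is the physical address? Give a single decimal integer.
vaddr = 187 = 0b10111011
Split: l1_idx=2, l2_idx=7, offset=3
L1[2] = 3
L2[3][7] = 76
paddr = 76 * 8 + 3 = 611

Answer: 611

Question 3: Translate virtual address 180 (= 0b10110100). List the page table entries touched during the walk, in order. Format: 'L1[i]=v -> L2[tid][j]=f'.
Answer: L1[2]=3 -> L2[3][6]=42

Derivation:
vaddr = 180 = 0b10110100
Split: l1_idx=2, l2_idx=6, offset=4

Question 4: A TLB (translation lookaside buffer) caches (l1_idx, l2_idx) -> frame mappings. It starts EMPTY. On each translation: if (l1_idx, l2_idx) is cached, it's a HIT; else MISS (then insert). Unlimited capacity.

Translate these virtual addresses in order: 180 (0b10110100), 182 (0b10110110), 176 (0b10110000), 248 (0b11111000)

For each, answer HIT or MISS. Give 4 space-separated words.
Answer: MISS HIT HIT MISS

Derivation:
vaddr=180: (2,6) not in TLB -> MISS, insert
vaddr=182: (2,6) in TLB -> HIT
vaddr=176: (2,6) in TLB -> HIT
vaddr=248: (3,7) not in TLB -> MISS, insert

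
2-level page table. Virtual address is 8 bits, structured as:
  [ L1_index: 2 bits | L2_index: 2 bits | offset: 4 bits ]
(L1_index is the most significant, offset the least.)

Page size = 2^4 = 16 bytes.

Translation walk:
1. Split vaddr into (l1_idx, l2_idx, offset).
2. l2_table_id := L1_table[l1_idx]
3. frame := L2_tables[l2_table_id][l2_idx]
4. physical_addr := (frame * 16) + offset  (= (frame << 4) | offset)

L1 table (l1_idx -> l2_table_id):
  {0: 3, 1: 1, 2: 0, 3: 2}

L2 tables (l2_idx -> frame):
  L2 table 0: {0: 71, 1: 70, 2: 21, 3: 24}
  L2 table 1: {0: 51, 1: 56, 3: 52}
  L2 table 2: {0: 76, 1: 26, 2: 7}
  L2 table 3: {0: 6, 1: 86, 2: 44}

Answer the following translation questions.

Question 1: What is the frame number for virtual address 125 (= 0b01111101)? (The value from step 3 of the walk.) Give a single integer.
Answer: 52

Derivation:
vaddr = 125: l1_idx=1, l2_idx=3
L1[1] = 1; L2[1][3] = 52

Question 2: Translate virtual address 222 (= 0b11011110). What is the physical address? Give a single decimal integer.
vaddr = 222 = 0b11011110
Split: l1_idx=3, l2_idx=1, offset=14
L1[3] = 2
L2[2][1] = 26
paddr = 26 * 16 + 14 = 430

Answer: 430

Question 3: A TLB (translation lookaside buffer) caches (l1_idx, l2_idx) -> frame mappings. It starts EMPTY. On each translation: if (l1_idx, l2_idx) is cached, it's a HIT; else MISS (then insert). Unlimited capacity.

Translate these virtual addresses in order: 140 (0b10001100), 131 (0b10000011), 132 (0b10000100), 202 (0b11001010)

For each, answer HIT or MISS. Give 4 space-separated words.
Answer: MISS HIT HIT MISS

Derivation:
vaddr=140: (2,0) not in TLB -> MISS, insert
vaddr=131: (2,0) in TLB -> HIT
vaddr=132: (2,0) in TLB -> HIT
vaddr=202: (3,0) not in TLB -> MISS, insert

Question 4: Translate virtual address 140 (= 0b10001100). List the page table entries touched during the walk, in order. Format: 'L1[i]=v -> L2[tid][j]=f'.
Answer: L1[2]=0 -> L2[0][0]=71

Derivation:
vaddr = 140 = 0b10001100
Split: l1_idx=2, l2_idx=0, offset=12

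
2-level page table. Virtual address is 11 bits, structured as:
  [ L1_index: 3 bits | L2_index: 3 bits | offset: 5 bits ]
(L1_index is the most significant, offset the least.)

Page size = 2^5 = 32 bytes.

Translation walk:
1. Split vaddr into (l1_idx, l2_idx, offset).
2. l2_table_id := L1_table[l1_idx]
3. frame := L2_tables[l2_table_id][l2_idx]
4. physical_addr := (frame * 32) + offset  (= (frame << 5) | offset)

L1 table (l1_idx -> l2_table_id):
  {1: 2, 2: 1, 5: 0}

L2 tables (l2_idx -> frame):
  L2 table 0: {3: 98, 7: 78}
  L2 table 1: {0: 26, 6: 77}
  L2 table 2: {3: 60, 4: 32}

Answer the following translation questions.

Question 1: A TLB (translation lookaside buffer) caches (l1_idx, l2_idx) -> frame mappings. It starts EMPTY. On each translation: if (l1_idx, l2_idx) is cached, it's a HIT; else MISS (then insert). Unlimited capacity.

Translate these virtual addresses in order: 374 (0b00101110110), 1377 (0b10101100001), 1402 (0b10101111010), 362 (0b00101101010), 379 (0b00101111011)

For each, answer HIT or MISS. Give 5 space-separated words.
Answer: MISS MISS HIT HIT HIT

Derivation:
vaddr=374: (1,3) not in TLB -> MISS, insert
vaddr=1377: (5,3) not in TLB -> MISS, insert
vaddr=1402: (5,3) in TLB -> HIT
vaddr=362: (1,3) in TLB -> HIT
vaddr=379: (1,3) in TLB -> HIT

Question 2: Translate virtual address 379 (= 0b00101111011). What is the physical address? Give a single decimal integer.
Answer: 1947

Derivation:
vaddr = 379 = 0b00101111011
Split: l1_idx=1, l2_idx=3, offset=27
L1[1] = 2
L2[2][3] = 60
paddr = 60 * 32 + 27 = 1947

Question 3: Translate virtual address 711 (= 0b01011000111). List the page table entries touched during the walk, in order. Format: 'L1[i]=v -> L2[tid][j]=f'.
Answer: L1[2]=1 -> L2[1][6]=77

Derivation:
vaddr = 711 = 0b01011000111
Split: l1_idx=2, l2_idx=6, offset=7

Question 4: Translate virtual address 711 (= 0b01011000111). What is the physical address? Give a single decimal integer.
Answer: 2471

Derivation:
vaddr = 711 = 0b01011000111
Split: l1_idx=2, l2_idx=6, offset=7
L1[2] = 1
L2[1][6] = 77
paddr = 77 * 32 + 7 = 2471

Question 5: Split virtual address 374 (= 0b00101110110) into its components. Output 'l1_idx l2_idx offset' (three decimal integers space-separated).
Answer: 1 3 22

Derivation:
vaddr = 374 = 0b00101110110
  top 3 bits -> l1_idx = 1
  next 3 bits -> l2_idx = 3
  bottom 5 bits -> offset = 22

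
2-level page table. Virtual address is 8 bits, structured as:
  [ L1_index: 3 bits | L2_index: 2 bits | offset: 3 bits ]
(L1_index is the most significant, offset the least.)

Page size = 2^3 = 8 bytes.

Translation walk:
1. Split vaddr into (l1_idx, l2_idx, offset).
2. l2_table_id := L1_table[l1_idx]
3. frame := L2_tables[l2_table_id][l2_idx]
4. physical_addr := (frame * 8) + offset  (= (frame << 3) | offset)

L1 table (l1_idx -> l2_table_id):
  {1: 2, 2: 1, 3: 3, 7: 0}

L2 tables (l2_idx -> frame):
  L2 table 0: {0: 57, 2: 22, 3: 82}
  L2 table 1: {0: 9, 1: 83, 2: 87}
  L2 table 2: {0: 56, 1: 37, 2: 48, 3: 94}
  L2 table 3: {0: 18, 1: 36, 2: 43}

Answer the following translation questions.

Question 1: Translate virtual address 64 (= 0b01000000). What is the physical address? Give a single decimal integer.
Answer: 72

Derivation:
vaddr = 64 = 0b01000000
Split: l1_idx=2, l2_idx=0, offset=0
L1[2] = 1
L2[1][0] = 9
paddr = 9 * 8 + 0 = 72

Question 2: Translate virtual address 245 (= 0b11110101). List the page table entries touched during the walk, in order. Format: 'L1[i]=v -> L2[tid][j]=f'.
Answer: L1[7]=0 -> L2[0][2]=22

Derivation:
vaddr = 245 = 0b11110101
Split: l1_idx=7, l2_idx=2, offset=5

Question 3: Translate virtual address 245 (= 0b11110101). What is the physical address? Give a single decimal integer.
vaddr = 245 = 0b11110101
Split: l1_idx=7, l2_idx=2, offset=5
L1[7] = 0
L2[0][2] = 22
paddr = 22 * 8 + 5 = 181

Answer: 181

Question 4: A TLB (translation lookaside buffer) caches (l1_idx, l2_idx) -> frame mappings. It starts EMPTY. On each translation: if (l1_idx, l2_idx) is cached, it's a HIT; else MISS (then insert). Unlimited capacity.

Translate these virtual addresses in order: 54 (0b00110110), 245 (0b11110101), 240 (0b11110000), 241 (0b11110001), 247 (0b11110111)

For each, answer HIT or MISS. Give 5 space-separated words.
Answer: MISS MISS HIT HIT HIT

Derivation:
vaddr=54: (1,2) not in TLB -> MISS, insert
vaddr=245: (7,2) not in TLB -> MISS, insert
vaddr=240: (7,2) in TLB -> HIT
vaddr=241: (7,2) in TLB -> HIT
vaddr=247: (7,2) in TLB -> HIT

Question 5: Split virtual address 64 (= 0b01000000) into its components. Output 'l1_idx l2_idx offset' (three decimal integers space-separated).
vaddr = 64 = 0b01000000
  top 3 bits -> l1_idx = 2
  next 2 bits -> l2_idx = 0
  bottom 3 bits -> offset = 0

Answer: 2 0 0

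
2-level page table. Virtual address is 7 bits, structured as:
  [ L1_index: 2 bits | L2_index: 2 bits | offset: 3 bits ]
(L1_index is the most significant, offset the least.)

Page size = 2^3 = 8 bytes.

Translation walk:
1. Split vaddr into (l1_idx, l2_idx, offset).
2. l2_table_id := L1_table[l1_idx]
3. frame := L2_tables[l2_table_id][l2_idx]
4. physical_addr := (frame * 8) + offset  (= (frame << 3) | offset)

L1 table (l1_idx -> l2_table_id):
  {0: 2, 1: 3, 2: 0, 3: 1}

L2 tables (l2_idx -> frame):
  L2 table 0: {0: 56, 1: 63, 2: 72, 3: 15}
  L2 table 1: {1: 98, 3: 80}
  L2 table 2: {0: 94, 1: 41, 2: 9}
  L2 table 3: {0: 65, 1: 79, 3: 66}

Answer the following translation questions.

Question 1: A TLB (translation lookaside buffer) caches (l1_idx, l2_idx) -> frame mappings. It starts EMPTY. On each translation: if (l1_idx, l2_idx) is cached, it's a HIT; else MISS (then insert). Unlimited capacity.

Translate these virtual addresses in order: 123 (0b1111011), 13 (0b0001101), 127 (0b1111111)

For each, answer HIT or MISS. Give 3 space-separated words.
Answer: MISS MISS HIT

Derivation:
vaddr=123: (3,3) not in TLB -> MISS, insert
vaddr=13: (0,1) not in TLB -> MISS, insert
vaddr=127: (3,3) in TLB -> HIT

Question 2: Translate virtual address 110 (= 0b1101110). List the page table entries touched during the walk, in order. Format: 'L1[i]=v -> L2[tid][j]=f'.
Answer: L1[3]=1 -> L2[1][1]=98

Derivation:
vaddr = 110 = 0b1101110
Split: l1_idx=3, l2_idx=1, offset=6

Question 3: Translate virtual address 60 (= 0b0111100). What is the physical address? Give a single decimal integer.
Answer: 532

Derivation:
vaddr = 60 = 0b0111100
Split: l1_idx=1, l2_idx=3, offset=4
L1[1] = 3
L2[3][3] = 66
paddr = 66 * 8 + 4 = 532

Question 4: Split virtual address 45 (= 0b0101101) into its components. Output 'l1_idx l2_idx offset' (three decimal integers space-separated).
vaddr = 45 = 0b0101101
  top 2 bits -> l1_idx = 1
  next 2 bits -> l2_idx = 1
  bottom 3 bits -> offset = 5

Answer: 1 1 5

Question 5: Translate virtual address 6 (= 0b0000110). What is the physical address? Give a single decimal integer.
vaddr = 6 = 0b0000110
Split: l1_idx=0, l2_idx=0, offset=6
L1[0] = 2
L2[2][0] = 94
paddr = 94 * 8 + 6 = 758

Answer: 758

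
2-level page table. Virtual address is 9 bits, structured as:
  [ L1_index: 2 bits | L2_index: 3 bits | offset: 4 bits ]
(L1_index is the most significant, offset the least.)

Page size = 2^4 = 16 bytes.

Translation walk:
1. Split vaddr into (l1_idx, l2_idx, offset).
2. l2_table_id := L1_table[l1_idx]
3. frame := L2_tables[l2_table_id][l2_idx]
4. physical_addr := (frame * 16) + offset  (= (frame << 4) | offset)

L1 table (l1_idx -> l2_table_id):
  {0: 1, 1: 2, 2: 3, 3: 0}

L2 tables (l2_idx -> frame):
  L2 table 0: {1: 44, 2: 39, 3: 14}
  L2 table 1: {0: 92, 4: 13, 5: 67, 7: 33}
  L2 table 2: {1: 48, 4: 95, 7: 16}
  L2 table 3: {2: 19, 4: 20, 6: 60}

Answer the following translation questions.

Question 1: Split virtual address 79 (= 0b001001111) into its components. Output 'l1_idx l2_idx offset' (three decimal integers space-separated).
vaddr = 79 = 0b001001111
  top 2 bits -> l1_idx = 0
  next 3 bits -> l2_idx = 4
  bottom 4 bits -> offset = 15

Answer: 0 4 15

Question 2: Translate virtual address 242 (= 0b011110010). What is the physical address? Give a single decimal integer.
Answer: 258

Derivation:
vaddr = 242 = 0b011110010
Split: l1_idx=1, l2_idx=7, offset=2
L1[1] = 2
L2[2][7] = 16
paddr = 16 * 16 + 2 = 258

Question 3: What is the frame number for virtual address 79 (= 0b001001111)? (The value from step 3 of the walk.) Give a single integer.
vaddr = 79: l1_idx=0, l2_idx=4
L1[0] = 1; L2[1][4] = 13

Answer: 13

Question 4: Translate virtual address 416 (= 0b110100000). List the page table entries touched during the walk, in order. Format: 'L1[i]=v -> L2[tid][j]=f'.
Answer: L1[3]=0 -> L2[0][2]=39

Derivation:
vaddr = 416 = 0b110100000
Split: l1_idx=3, l2_idx=2, offset=0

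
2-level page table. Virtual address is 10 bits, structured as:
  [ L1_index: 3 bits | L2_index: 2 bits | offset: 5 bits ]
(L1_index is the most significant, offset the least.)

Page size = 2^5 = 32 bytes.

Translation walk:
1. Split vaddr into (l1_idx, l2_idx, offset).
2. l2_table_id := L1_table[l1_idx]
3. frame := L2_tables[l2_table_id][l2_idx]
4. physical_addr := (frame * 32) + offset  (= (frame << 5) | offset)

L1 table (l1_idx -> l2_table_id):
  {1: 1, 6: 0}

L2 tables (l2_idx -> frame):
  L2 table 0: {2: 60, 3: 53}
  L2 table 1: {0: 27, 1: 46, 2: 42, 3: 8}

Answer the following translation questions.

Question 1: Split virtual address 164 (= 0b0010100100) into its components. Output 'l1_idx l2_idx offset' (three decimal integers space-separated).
Answer: 1 1 4

Derivation:
vaddr = 164 = 0b0010100100
  top 3 bits -> l1_idx = 1
  next 2 bits -> l2_idx = 1
  bottom 5 bits -> offset = 4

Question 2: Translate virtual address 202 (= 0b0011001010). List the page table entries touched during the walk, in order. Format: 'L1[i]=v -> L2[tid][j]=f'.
vaddr = 202 = 0b0011001010
Split: l1_idx=1, l2_idx=2, offset=10

Answer: L1[1]=1 -> L2[1][2]=42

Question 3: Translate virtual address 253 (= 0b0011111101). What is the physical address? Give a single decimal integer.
vaddr = 253 = 0b0011111101
Split: l1_idx=1, l2_idx=3, offset=29
L1[1] = 1
L2[1][3] = 8
paddr = 8 * 32 + 29 = 285

Answer: 285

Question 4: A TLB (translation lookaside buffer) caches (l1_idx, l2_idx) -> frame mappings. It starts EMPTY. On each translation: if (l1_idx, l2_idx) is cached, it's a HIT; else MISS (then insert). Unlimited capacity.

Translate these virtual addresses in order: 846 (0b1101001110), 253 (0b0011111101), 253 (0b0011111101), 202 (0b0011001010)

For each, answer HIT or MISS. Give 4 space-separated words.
vaddr=846: (6,2) not in TLB -> MISS, insert
vaddr=253: (1,3) not in TLB -> MISS, insert
vaddr=253: (1,3) in TLB -> HIT
vaddr=202: (1,2) not in TLB -> MISS, insert

Answer: MISS MISS HIT MISS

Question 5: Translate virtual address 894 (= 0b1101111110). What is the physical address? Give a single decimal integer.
vaddr = 894 = 0b1101111110
Split: l1_idx=6, l2_idx=3, offset=30
L1[6] = 0
L2[0][3] = 53
paddr = 53 * 32 + 30 = 1726

Answer: 1726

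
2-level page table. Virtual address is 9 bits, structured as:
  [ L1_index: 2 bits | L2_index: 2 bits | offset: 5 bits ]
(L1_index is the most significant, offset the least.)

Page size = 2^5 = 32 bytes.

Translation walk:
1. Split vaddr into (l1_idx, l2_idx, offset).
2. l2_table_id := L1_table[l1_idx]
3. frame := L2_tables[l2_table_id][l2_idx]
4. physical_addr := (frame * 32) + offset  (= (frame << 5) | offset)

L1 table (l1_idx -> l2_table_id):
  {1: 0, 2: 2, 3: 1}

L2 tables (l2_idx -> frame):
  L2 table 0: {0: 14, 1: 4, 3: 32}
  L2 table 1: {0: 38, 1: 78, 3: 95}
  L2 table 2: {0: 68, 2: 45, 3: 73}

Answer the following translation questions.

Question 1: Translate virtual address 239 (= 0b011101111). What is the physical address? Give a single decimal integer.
Answer: 1039

Derivation:
vaddr = 239 = 0b011101111
Split: l1_idx=1, l2_idx=3, offset=15
L1[1] = 0
L2[0][3] = 32
paddr = 32 * 32 + 15 = 1039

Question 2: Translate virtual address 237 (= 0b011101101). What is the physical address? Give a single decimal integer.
Answer: 1037

Derivation:
vaddr = 237 = 0b011101101
Split: l1_idx=1, l2_idx=3, offset=13
L1[1] = 0
L2[0][3] = 32
paddr = 32 * 32 + 13 = 1037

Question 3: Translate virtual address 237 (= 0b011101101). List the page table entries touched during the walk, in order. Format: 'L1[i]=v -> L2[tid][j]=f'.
Answer: L1[1]=0 -> L2[0][3]=32

Derivation:
vaddr = 237 = 0b011101101
Split: l1_idx=1, l2_idx=3, offset=13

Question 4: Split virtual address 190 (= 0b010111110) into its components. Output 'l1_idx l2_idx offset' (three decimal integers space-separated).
Answer: 1 1 30

Derivation:
vaddr = 190 = 0b010111110
  top 2 bits -> l1_idx = 1
  next 2 bits -> l2_idx = 1
  bottom 5 bits -> offset = 30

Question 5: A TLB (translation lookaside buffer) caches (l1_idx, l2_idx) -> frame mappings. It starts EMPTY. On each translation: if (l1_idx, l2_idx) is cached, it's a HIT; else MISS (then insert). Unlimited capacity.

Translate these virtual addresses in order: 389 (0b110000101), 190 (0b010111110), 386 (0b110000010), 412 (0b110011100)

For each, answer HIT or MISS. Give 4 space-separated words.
vaddr=389: (3,0) not in TLB -> MISS, insert
vaddr=190: (1,1) not in TLB -> MISS, insert
vaddr=386: (3,0) in TLB -> HIT
vaddr=412: (3,0) in TLB -> HIT

Answer: MISS MISS HIT HIT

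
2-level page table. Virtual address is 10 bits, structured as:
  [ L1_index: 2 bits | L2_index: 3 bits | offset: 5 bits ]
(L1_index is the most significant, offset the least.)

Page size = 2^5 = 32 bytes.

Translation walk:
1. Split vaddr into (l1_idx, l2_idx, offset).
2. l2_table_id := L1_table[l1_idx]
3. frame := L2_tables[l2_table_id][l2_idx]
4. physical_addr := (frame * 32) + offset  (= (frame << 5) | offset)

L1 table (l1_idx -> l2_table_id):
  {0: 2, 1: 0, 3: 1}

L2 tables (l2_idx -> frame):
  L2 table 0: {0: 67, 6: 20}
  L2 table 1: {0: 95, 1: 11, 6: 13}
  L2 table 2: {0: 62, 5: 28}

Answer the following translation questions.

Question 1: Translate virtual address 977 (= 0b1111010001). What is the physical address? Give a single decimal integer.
vaddr = 977 = 0b1111010001
Split: l1_idx=3, l2_idx=6, offset=17
L1[3] = 1
L2[1][6] = 13
paddr = 13 * 32 + 17 = 433

Answer: 433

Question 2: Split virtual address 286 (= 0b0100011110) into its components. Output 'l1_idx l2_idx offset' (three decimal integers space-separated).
vaddr = 286 = 0b0100011110
  top 2 bits -> l1_idx = 1
  next 3 bits -> l2_idx = 0
  bottom 5 bits -> offset = 30

Answer: 1 0 30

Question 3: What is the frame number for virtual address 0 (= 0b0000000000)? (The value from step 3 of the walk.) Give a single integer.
vaddr = 0: l1_idx=0, l2_idx=0
L1[0] = 2; L2[2][0] = 62

Answer: 62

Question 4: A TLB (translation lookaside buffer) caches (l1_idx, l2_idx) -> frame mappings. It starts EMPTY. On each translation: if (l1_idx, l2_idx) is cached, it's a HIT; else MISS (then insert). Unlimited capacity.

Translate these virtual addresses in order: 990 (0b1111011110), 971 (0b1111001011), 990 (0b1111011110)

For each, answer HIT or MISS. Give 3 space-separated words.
vaddr=990: (3,6) not in TLB -> MISS, insert
vaddr=971: (3,6) in TLB -> HIT
vaddr=990: (3,6) in TLB -> HIT

Answer: MISS HIT HIT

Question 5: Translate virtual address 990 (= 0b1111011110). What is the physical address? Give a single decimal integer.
Answer: 446

Derivation:
vaddr = 990 = 0b1111011110
Split: l1_idx=3, l2_idx=6, offset=30
L1[3] = 1
L2[1][6] = 13
paddr = 13 * 32 + 30 = 446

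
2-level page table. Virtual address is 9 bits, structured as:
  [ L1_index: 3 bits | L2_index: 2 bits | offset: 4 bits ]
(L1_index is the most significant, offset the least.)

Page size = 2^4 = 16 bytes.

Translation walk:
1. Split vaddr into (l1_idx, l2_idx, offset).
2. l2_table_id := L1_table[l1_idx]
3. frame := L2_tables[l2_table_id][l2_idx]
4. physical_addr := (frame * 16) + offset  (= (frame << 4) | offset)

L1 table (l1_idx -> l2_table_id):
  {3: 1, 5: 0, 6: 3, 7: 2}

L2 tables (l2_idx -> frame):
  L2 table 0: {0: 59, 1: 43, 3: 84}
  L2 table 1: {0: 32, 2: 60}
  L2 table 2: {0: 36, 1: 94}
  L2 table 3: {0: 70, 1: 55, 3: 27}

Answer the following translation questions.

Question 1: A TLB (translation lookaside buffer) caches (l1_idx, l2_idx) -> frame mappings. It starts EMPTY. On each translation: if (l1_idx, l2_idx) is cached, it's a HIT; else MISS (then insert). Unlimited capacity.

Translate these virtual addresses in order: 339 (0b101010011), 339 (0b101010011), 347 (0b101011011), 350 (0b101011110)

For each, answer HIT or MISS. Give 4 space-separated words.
Answer: MISS HIT HIT HIT

Derivation:
vaddr=339: (5,1) not in TLB -> MISS, insert
vaddr=339: (5,1) in TLB -> HIT
vaddr=347: (5,1) in TLB -> HIT
vaddr=350: (5,1) in TLB -> HIT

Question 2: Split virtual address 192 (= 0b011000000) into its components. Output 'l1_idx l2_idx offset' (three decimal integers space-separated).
vaddr = 192 = 0b011000000
  top 3 bits -> l1_idx = 3
  next 2 bits -> l2_idx = 0
  bottom 4 bits -> offset = 0

Answer: 3 0 0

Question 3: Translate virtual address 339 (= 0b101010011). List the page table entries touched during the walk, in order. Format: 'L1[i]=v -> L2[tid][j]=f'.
vaddr = 339 = 0b101010011
Split: l1_idx=5, l2_idx=1, offset=3

Answer: L1[5]=0 -> L2[0][1]=43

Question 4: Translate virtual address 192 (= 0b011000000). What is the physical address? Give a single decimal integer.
Answer: 512

Derivation:
vaddr = 192 = 0b011000000
Split: l1_idx=3, l2_idx=0, offset=0
L1[3] = 1
L2[1][0] = 32
paddr = 32 * 16 + 0 = 512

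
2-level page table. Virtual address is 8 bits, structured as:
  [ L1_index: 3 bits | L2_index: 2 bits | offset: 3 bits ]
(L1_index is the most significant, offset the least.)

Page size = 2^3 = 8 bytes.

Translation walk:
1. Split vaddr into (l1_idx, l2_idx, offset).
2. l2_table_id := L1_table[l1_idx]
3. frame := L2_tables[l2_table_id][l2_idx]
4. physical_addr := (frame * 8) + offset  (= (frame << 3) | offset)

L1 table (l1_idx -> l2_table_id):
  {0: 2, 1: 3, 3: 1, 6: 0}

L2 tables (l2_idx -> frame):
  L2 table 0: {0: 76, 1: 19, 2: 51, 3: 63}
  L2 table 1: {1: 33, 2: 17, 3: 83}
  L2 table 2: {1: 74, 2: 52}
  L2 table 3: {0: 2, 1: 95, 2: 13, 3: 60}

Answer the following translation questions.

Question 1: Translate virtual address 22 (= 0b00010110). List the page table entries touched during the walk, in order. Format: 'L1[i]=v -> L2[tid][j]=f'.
vaddr = 22 = 0b00010110
Split: l1_idx=0, l2_idx=2, offset=6

Answer: L1[0]=2 -> L2[2][2]=52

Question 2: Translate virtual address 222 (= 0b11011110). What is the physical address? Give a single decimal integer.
vaddr = 222 = 0b11011110
Split: l1_idx=6, l2_idx=3, offset=6
L1[6] = 0
L2[0][3] = 63
paddr = 63 * 8 + 6 = 510

Answer: 510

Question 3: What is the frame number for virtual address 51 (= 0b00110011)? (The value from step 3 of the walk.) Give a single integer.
Answer: 13

Derivation:
vaddr = 51: l1_idx=1, l2_idx=2
L1[1] = 3; L2[3][2] = 13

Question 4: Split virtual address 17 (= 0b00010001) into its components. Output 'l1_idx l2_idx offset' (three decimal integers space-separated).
vaddr = 17 = 0b00010001
  top 3 bits -> l1_idx = 0
  next 2 bits -> l2_idx = 2
  bottom 3 bits -> offset = 1

Answer: 0 2 1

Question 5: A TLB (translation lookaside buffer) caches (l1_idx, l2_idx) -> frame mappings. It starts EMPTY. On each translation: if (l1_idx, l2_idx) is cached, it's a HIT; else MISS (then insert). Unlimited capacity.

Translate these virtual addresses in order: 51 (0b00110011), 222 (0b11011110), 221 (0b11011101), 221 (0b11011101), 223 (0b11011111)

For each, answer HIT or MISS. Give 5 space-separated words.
Answer: MISS MISS HIT HIT HIT

Derivation:
vaddr=51: (1,2) not in TLB -> MISS, insert
vaddr=222: (6,3) not in TLB -> MISS, insert
vaddr=221: (6,3) in TLB -> HIT
vaddr=221: (6,3) in TLB -> HIT
vaddr=223: (6,3) in TLB -> HIT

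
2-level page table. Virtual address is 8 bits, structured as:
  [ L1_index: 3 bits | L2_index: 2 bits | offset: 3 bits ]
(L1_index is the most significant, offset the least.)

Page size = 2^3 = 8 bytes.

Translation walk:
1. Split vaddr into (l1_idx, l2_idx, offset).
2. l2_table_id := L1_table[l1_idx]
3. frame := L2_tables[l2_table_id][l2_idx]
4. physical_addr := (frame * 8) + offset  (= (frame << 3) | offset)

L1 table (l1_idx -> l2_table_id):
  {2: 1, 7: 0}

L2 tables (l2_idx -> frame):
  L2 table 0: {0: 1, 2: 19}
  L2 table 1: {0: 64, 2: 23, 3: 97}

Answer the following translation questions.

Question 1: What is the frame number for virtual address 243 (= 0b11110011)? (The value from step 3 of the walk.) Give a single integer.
Answer: 19

Derivation:
vaddr = 243: l1_idx=7, l2_idx=2
L1[7] = 0; L2[0][2] = 19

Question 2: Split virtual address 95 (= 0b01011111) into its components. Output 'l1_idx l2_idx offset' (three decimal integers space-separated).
vaddr = 95 = 0b01011111
  top 3 bits -> l1_idx = 2
  next 2 bits -> l2_idx = 3
  bottom 3 bits -> offset = 7

Answer: 2 3 7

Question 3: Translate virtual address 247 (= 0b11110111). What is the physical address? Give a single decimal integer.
vaddr = 247 = 0b11110111
Split: l1_idx=7, l2_idx=2, offset=7
L1[7] = 0
L2[0][2] = 19
paddr = 19 * 8 + 7 = 159

Answer: 159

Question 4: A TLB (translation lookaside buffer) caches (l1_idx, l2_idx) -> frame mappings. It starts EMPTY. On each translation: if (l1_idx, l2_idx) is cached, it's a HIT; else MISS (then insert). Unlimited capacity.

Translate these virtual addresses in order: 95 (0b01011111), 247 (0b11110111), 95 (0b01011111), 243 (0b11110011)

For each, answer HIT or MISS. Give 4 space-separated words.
vaddr=95: (2,3) not in TLB -> MISS, insert
vaddr=247: (7,2) not in TLB -> MISS, insert
vaddr=95: (2,3) in TLB -> HIT
vaddr=243: (7,2) in TLB -> HIT

Answer: MISS MISS HIT HIT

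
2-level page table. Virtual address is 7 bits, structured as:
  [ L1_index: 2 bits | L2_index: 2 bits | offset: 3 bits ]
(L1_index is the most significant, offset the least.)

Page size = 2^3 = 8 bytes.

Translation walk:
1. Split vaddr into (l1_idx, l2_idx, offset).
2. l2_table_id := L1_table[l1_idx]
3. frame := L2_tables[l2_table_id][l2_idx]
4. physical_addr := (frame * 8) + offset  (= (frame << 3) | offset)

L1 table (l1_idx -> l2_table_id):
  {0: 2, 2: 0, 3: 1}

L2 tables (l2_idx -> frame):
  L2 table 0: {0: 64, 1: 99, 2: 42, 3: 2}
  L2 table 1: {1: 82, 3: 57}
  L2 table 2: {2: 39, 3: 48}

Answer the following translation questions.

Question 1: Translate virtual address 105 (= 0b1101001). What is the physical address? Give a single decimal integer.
vaddr = 105 = 0b1101001
Split: l1_idx=3, l2_idx=1, offset=1
L1[3] = 1
L2[1][1] = 82
paddr = 82 * 8 + 1 = 657

Answer: 657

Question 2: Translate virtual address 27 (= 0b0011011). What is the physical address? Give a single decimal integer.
vaddr = 27 = 0b0011011
Split: l1_idx=0, l2_idx=3, offset=3
L1[0] = 2
L2[2][3] = 48
paddr = 48 * 8 + 3 = 387

Answer: 387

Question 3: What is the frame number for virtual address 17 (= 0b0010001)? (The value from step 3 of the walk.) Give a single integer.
vaddr = 17: l1_idx=0, l2_idx=2
L1[0] = 2; L2[2][2] = 39

Answer: 39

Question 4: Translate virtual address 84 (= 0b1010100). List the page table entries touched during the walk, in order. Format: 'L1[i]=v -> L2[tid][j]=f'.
Answer: L1[2]=0 -> L2[0][2]=42

Derivation:
vaddr = 84 = 0b1010100
Split: l1_idx=2, l2_idx=2, offset=4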